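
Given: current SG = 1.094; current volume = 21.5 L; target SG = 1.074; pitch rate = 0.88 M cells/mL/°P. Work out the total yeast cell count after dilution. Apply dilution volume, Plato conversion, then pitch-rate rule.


V_w = V·((SG_c−1)/(SG_t−1)−1);  °P = 259 − 259/SG_t;  cells = rate·(V+V_w)·°P
V_w = 21.5·((1.094−1)/(1.074−1)−1) = 5.8108
V_final = 21.5 + 5.8108 = 27.3108
°P = 259 − 259/1.074 = 17.8454
cells = 0.88·27.3108·17.8454

428.8886 billion cells


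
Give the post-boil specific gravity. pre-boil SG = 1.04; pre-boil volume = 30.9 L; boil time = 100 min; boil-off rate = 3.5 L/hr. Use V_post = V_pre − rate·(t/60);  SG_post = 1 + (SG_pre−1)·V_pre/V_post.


V_post = 30.9 − 3.5·(100/60) = 25.0667
SG_post = 1 + (1.04 − 1)·30.9/25.0667

1.0493


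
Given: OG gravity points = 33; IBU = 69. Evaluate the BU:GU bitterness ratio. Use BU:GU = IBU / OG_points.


BU:GU = 69 / 33

2.0909


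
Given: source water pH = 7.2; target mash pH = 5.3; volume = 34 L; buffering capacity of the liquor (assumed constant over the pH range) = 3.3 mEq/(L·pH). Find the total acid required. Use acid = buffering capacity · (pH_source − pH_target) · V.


acid = 3.3 · (7.2 − 5.3) · 34

213.1800 mEq


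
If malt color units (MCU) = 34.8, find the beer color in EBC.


SRM = 1.4922·MCU^0.6859;  EBC = SRM·1.97
SRM = 1.4922·34.8^0.6859 = 17.0293
EBC = 17.0293·1.97

33.5477 EBC


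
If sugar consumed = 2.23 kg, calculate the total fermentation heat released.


Q = m_sugar · 590 kJ/kg
Q = 2.23 · 590

1315.7000 kJ


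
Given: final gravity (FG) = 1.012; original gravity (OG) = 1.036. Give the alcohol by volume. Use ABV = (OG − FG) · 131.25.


ABV = (1.036 − 1.012) · 131.25

3.1500 % ABV


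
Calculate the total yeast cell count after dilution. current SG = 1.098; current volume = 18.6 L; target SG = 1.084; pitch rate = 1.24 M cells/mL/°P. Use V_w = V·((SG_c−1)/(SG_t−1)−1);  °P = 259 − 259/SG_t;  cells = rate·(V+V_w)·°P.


V_w = 18.6·((1.098−1)/(1.084−1)−1) = 3.1000
V_final = 18.6 + 3.1000 = 21.7000
°P = 259 − 259/1.084 = 20.0701
cells = 1.24·21.7000·20.0701

540.0465 billion cells


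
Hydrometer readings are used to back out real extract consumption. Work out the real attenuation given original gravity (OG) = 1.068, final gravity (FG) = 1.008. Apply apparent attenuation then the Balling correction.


AA = (OG−FG)/(OG−1)·100;  RA = AA·0.8192
AA = (1.068 − 1.008)/(1.068 − 1)·100 = 88.2353
RA = 88.2353·0.8192

72.2824 %


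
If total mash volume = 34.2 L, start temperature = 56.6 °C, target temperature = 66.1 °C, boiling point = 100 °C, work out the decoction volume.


V_dec = V_total·(T_target − T_start)/(T_boil − T_start)
V_dec = 34.2·(66.1 − 56.6)/(100 − 56.6)

7.4862 L


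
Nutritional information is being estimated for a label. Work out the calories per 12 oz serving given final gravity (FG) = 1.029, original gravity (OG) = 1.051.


ABW = (OG−FG)·131.25·0.79/FG;  °P = 259 − 259/SG (for OG→OE and FG→AE);  RE = 0.1808·OE + 0.8192·AE;  Cal = (6.9·ABW + 4·(RE−0.1))·FG·3.55
ABW = (1.051 − 1.029)·131.25·0.79/1.029 = 2.2168
OE = 259 − 259/1.051 = 12.5680 °P
AE = 259 − 259/1.029 = 7.2993 °P
RE = 0.1808·12.5680 + 0.8192·7.2993 = 8.2519 °P
Cal = (6.9·2.2168 + 4·(8.2519−0.1))·1.029·3.55

174.9901 kcal


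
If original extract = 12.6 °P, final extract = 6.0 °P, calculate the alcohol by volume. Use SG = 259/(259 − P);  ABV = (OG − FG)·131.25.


OG = 259/(259 − 12.6) = 1.0511
FG = 259/(259 − 6.0) = 1.0237
ABV = (1.0511 − 1.0237)·131.25

3.5990 % ABV


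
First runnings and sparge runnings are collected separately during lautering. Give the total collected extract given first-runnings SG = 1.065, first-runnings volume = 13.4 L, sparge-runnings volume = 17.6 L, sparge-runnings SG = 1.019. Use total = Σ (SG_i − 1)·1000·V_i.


first = (1.065 − 1)·1000·13.4 = 871.0000
sparge = (1.019 − 1)·1000·17.6 = 334.4000
total = 871.0000 + 334.4000

1205.4000 gravity·L


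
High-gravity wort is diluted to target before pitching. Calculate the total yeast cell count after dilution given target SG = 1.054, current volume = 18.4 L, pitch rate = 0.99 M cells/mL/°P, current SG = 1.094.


V_w = V·((SG_c−1)/(SG_t−1)−1);  °P = 259 − 259/SG_t;  cells = rate·(V+V_w)·°P
V_w = 18.4·((1.094−1)/(1.054−1)−1) = 13.6296
V_final = 18.4 + 13.6296 = 32.0296
°P = 259 − 259/1.054 = 13.2694
cells = 0.99·32.0296·13.2694

420.7654 billion cells


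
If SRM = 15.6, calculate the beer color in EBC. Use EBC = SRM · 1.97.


EBC = 15.6 · 1.97

30.7320 EBC


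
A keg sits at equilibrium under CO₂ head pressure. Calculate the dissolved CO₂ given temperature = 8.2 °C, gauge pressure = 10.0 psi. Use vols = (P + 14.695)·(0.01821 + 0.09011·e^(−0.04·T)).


vols = (10.0 + 14.695)·(0.01821 + 0.09011·e^(−0.04·8.2))

2.0527 volumes


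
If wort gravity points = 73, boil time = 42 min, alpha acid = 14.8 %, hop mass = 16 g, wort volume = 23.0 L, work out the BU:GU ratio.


U = 1.65·0.000125^(GP/1000)·(1−e^(−0.04t))/4.15;  IBU = (α/100)·m·U·1000/V;  BU:GU = IBU/GP
U = 1.65·0.000125^(73/1000)·(1−e^(−0.04·42))/4.15 = 0.1679
IBU = (14.8/100)·16·0.1679·1000/23.0 = 17.2818
BU:GU = 17.2818/73

0.2367


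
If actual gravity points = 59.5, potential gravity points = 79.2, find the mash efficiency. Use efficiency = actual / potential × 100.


efficiency = 59.5 / 79.2 × 100

75.1263 %


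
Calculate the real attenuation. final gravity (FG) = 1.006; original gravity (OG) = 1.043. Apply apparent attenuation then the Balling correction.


AA = (OG−FG)/(OG−1)·100;  RA = AA·0.8192
AA = (1.043 − 1.006)/(1.043 − 1)·100 = 86.0465
RA = 86.0465·0.8192

70.4893 %


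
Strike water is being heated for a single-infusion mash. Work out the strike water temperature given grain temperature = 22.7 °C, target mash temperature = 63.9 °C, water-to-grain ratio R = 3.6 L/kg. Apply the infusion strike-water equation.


T_strike = (0.41/R)·(T_mash − T_grain) + T_mash
T_strike = (0.41/3.6)·(63.9 − 22.7) + 63.9

68.5922 °C


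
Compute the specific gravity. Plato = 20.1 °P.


SG = 259/(259 − P)
SG = 259/(259 − 20.1)

1.0841


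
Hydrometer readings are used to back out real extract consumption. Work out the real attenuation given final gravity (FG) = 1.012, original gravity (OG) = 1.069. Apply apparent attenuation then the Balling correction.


AA = (OG−FG)/(OG−1)·100;  RA = AA·0.8192
AA = (1.069 − 1.012)/(1.069 − 1)·100 = 82.6087
RA = 82.6087·0.8192

67.6730 %


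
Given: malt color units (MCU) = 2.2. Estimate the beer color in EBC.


SRM = 1.4922·MCU^0.6859;  EBC = SRM·1.97
SRM = 1.4922·2.2^0.6859 = 2.5627
EBC = 2.5627·1.97

5.0485 EBC


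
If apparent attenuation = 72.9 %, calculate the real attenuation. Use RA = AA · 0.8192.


RA = 72.9 · 0.8192

59.7197 %


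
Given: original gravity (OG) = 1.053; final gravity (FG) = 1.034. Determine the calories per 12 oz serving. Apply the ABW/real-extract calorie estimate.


ABW = (OG−FG)·131.25·0.79/FG;  °P = 259 − 259/SG (for OG→OE and FG→AE);  RE = 0.1808·OE + 0.8192·AE;  Cal = (6.9·ABW + 4·(RE−0.1))·FG·3.55
ABW = (1.053 − 1.034)·131.25·0.79/1.034 = 1.9053
OE = 259 − 259/1.053 = 13.0361 °P
AE = 259 − 259/1.034 = 8.5164 °P
RE = 0.1808·13.0361 + 0.8192·8.5164 = 9.3336 °P
Cal = (6.9·1.9053 + 4·(9.3336−0.1))·1.034·3.55

183.8317 kcal


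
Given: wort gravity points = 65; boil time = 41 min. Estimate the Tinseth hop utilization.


U = 1.65·0.000125^(GP/1000) · (1 − e^(−0.04·t))/4.15
bigness = 1.65·0.000125^(65/1000) = 0.9200
boil_factor = (1 − e^(−0.04·41))/4.15 = 0.1942
U = 0.9200 · 0.1942

0.1787


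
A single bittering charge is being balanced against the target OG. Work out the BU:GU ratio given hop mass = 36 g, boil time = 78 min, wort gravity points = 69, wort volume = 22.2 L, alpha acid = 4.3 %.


U = 1.65·0.000125^(GP/1000)·(1−e^(−0.04t))/4.15;  IBU = (α/100)·m·U·1000/V;  BU:GU = IBU/GP
U = 1.65·0.000125^(69/1000)·(1−e^(−0.04·78))/4.15 = 0.2044
IBU = (4.3/100)·36·0.2044·1000/22.2 = 14.2537
BU:GU = 14.2537/69

0.2066


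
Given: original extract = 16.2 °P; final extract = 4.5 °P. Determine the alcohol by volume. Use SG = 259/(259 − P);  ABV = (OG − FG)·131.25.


OG = 259/(259 − 16.2) = 1.0667
FG = 259/(259 − 4.5) = 1.0177
ABV = (1.0667 − 1.0177)·131.25

6.4365 % ABV


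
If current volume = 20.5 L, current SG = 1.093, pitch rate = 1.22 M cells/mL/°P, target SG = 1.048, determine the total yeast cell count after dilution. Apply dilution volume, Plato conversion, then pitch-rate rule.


V_w = V·((SG_c−1)/(SG_t−1)−1);  °P = 259 − 259/SG_t;  cells = rate·(V+V_w)·°P
V_w = 20.5·((1.093−1)/(1.048−1)−1) = 19.2187
V_final = 20.5 + 19.2187 = 39.7187
°P = 259 − 259/1.048 = 11.8626
cells = 1.22·39.7187·11.8626

574.8243 billion cells


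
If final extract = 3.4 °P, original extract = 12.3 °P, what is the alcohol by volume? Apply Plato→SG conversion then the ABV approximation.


SG = 259/(259 − P);  ABV = (OG − FG)·131.25
OG = 259/(259 − 12.3) = 1.0499
FG = 259/(259 − 3.4) = 1.0133
ABV = (1.0499 − 1.0133)·131.25

4.7980 % ABV


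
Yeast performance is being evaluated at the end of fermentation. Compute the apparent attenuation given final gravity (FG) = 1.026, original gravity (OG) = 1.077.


AA = (OG − FG)/(OG − 1) · 100
AA = (1.077 − 1.026)/(1.077 − 1) · 100

66.2338 %


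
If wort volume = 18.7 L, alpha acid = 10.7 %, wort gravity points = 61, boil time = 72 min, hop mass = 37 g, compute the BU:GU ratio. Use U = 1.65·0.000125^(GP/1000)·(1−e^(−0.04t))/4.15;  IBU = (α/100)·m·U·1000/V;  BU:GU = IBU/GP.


U = 1.65·0.000125^(61/1000)·(1−e^(−0.04·72))/4.15 = 0.2169
IBU = (10.7/100)·37·0.2169·1000/18.7 = 45.9199
BU:GU = 45.9199/61

0.7528


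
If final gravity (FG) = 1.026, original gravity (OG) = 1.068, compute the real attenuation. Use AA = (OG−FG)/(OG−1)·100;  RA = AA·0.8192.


AA = (1.068 − 1.026)/(1.068 − 1)·100 = 61.7647
RA = 61.7647·0.8192

50.5976 %


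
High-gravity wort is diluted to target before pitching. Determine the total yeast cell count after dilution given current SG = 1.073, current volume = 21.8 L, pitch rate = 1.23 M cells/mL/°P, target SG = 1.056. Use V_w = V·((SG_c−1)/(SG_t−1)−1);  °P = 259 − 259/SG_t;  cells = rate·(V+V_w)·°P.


V_w = 21.8·((1.073−1)/(1.056−1)−1) = 6.6179
V_final = 21.8 + 6.6179 = 28.4179
°P = 259 − 259/1.056 = 13.7348
cells = 1.23·28.4179·13.7348

480.0874 billion cells


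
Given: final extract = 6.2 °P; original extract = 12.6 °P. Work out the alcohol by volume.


SG = 259/(259 − P);  ABV = (OG − FG)·131.25
OG = 259/(259 − 12.6) = 1.0511
FG = 259/(259 − 6.2) = 1.0245
ABV = (1.0511 − 1.0245)·131.25

3.4927 % ABV


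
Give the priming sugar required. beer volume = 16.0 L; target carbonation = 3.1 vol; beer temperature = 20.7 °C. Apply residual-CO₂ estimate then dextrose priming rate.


residual = 14.695·(0.01821 + 0.09011·e^(−0.04·T));  sugar = (target − residual)·4.0·V
residual = 14.695·(0.01821 + 0.09011·e^(−0.04·20.7)) = 0.8462
sugar = (3.1 − 0.8462)·4.0·16.0

144.2462 g


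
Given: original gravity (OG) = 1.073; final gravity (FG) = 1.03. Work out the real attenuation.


AA = (OG−FG)/(OG−1)·100;  RA = AA·0.8192
AA = (1.073 − 1.03)/(1.073 − 1)·100 = 58.9041
RA = 58.9041·0.8192

48.2542 %


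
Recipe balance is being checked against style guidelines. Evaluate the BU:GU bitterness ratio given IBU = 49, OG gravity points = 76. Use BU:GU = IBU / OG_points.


BU:GU = 49 / 76

0.6447


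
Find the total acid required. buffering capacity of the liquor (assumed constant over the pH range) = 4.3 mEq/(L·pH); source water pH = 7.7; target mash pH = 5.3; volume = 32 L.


acid = buffering capacity · (pH_source − pH_target) · V
acid = 4.3 · (7.7 − 5.3) · 32

330.2400 mEq


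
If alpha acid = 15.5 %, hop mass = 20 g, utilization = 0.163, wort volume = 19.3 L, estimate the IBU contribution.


IBU = (α/100)·mass·U·1000 / V
IBU = (15.5/100)·20·0.163·1000 / 19.3

26.1813 IBU


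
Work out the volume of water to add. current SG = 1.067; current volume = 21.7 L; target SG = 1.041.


V_water = V·((SG_curr − 1)/(SG_target − 1) − 1)
V_water = 21.7·((1.067 − 1)/(1.041 − 1) − 1)

13.7610 L


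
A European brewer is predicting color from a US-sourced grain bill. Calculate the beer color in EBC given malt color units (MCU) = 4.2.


SRM = 1.4922·MCU^0.6859;  EBC = SRM·1.97
SRM = 1.4922·4.2^0.6859 = 3.9931
EBC = 3.9931·1.97

7.8665 EBC


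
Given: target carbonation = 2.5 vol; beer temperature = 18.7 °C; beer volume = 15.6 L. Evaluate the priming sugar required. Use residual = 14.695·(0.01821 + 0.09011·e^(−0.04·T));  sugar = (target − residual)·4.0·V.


residual = 14.695·(0.01821 + 0.09011·e^(−0.04·18.7)) = 0.8943
sugar = (2.5 − 0.8943)·4.0·15.6

100.1932 g


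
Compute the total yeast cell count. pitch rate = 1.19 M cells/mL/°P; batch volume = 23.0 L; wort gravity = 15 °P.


cells (billions) = rate · V_L · °P
cells = 1.19 · 23.0 · 15

410.5500 billion cells


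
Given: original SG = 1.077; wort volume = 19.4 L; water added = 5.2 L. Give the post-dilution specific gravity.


SG_new = 1 + (SG_old − 1)·V_old/(V_old + V_water)
pts = (1.077 − 1)·1000·19.4/(19.4 + 5.2) = 60.7236
SG_new = 1 + 60.7236/1000

1.0607


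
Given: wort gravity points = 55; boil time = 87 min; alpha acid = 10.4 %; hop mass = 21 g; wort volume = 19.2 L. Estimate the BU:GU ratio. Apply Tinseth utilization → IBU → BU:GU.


U = 1.65·0.000125^(GP/1000)·(1−e^(−0.04t))/4.15;  IBU = (α/100)·m·U·1000/V;  BU:GU = IBU/GP
U = 1.65·0.000125^(55/1000)·(1−e^(−0.04·87))/4.15 = 0.2351
IBU = (10.4/100)·21·0.2351·1000/19.2 = 26.7379
BU:GU = 26.7379/55

0.4861


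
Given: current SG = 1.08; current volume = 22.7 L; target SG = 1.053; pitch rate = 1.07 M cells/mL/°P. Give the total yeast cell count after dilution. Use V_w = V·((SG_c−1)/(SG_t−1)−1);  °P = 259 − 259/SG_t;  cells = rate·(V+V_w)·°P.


V_w = 22.7·((1.08−1)/(1.053−1)−1) = 11.5642
V_final = 22.7 + 11.5642 = 34.2642
°P = 259 − 259/1.053 = 13.0361
cells = 1.07·34.2642·13.0361

477.9374 billion cells


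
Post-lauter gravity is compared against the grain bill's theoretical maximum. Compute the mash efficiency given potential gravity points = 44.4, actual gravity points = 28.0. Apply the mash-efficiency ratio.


efficiency = actual / potential × 100
efficiency = 28.0 / 44.4 × 100

63.0631 %


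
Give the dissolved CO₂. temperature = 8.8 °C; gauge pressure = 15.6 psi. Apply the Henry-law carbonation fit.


vols = (P + 14.695)·(0.01821 + 0.09011·e^(−0.04·T))
vols = (15.6 + 14.695)·(0.01821 + 0.09011·e^(−0.04·8.8))

2.4715 volumes


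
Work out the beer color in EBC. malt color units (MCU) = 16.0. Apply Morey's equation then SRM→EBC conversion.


SRM = 1.4922·MCU^0.6859;  EBC = SRM·1.97
SRM = 1.4922·16.0^0.6859 = 9.9939
EBC = 9.9939·1.97

19.6879 EBC


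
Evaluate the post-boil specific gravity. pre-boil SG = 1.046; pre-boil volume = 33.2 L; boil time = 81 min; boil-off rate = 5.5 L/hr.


V_post = V_pre − rate·(t/60);  SG_post = 1 + (SG_pre−1)·V_pre/V_post
V_post = 33.2 − 5.5·(81/60) = 25.7750
SG_post = 1 + (1.046 − 1)·33.2/25.7750

1.0593


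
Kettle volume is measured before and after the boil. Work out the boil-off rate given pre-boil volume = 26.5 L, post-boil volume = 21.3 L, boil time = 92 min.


rate = (V_pre − V_post) / (t_min/60)
rate = (26.5 − 21.3) / (92/60)

3.3913 L/hr


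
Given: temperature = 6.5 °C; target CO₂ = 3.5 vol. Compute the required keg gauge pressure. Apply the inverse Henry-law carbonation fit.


psi = vols/(0.01821 + 0.09011·e^(−0.04·T)) − 14.695
psi = 3.5/(0.01821 + 0.09011·e^(−0.04·6.5)) − 14.695

25.2186 psi


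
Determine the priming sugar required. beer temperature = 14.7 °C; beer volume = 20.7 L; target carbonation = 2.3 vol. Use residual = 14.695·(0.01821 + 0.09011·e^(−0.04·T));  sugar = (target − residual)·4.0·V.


residual = 14.695·(0.01821 + 0.09011·e^(−0.04·14.7)) = 1.0031
sugar = (2.3 − 1.0031)·4.0·20.7

107.3844 g


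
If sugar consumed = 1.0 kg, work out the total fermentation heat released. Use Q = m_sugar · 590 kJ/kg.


Q = 1.0 · 590

590.0000 kJ


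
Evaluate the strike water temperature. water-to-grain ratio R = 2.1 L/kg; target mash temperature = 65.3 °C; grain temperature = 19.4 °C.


T_strike = (0.41/R)·(T_mash − T_grain) + T_mash
T_strike = (0.41/2.1)·(65.3 − 19.4) + 65.3

74.2614 °C


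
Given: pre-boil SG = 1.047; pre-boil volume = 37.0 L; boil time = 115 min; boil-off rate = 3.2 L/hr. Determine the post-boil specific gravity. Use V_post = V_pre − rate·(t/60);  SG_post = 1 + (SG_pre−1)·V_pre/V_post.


V_post = 37.0 − 3.2·(115/60) = 30.8667
SG_post = 1 + (1.047 − 1)·37.0/30.8667

1.0563


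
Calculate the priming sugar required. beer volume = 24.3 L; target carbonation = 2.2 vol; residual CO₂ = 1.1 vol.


sugar = (target − residual)·4.0·V
sugar = (2.2 − 1.1)·4.0·24.3

106.9200 g


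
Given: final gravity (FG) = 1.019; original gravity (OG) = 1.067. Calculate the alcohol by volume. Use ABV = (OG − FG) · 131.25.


ABV = (1.067 − 1.019) · 131.25

6.3000 % ABV


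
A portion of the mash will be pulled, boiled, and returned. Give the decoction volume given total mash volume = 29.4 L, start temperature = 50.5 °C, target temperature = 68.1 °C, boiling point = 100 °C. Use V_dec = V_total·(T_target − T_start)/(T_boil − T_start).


V_dec = 29.4·(68.1 − 50.5)/(100 − 50.5)

10.4533 L


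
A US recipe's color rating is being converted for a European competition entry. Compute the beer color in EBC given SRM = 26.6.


EBC = SRM · 1.97
EBC = 26.6 · 1.97

52.4020 EBC


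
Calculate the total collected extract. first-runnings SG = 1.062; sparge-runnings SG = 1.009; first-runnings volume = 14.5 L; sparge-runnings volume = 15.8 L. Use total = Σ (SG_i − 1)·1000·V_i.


first = (1.062 − 1)·1000·14.5 = 899.0000
sparge = (1.009 − 1)·1000·15.8 = 142.2000
total = 899.0000 + 142.2000

1041.2000 gravity·L


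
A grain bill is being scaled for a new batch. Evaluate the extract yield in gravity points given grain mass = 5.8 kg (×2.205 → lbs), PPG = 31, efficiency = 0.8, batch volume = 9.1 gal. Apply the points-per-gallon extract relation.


points = lbs × PPG × eff / vol
lbs = 5.8 × 2.205 = 12.7890
points = 12.7890 × 31 × 0.8 / 9.1

34.8535 points


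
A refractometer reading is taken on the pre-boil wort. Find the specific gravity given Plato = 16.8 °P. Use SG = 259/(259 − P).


SG = 259/(259 − 16.8)

1.0694


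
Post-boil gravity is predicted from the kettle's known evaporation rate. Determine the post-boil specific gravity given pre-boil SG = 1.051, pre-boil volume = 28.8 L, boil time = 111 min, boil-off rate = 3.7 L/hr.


V_post = V_pre − rate·(t/60);  SG_post = 1 + (SG_pre−1)·V_pre/V_post
V_post = 28.8 − 3.7·(111/60) = 21.9550
SG_post = 1 + (1.051 − 1)·28.8/21.9550

1.0669


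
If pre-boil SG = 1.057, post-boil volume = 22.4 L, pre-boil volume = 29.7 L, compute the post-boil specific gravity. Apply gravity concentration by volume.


SG_post = 1 + (SG_pre − 1)·V_pre/V_post
pts_pre = (1.057 − 1)·1000 = 57.0000
pts_post = 57.0000·29.7/22.4 = 75.5759
SG_post = 1 + 75.5759/1000

1.0756


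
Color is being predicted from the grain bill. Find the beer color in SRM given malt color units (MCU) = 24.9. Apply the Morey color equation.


SRM = 1.4922 · MCU^0.6859
SRM = 1.4922 · 24.9^0.6859

13.5357 SRM


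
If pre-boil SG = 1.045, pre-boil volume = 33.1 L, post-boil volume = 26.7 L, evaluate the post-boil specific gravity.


SG_post = 1 + (SG_pre − 1)·V_pre/V_post
pts_pre = (1.045 − 1)·1000 = 45.0000
pts_post = 45.0000·33.1/26.7 = 55.7865
SG_post = 1 + 55.7865/1000

1.0558


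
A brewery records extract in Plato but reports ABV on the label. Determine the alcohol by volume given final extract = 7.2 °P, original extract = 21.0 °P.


SG = 259/(259 − P);  ABV = (OG − FG)·131.25
OG = 259/(259 − 21.0) = 1.0882
FG = 259/(259 − 7.2) = 1.0286
ABV = (1.0882 − 1.0286)·131.25

7.8279 % ABV


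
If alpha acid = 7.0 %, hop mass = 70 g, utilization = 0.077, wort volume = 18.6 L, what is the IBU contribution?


IBU = (α/100)·mass·U·1000 / V
IBU = (7.0/100)·70·0.077·1000 / 18.6

20.2849 IBU


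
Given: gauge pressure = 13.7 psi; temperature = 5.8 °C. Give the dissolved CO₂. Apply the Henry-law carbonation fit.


vols = (P + 14.695)·(0.01821 + 0.09011·e^(−0.04·T))
vols = (13.7 + 14.695)·(0.01821 + 0.09011·e^(−0.04·5.8))

2.5460 volumes


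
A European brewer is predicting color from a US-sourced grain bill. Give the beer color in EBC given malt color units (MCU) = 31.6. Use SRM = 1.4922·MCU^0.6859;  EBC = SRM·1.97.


SRM = 1.4922·31.6^0.6859 = 15.9390
EBC = 15.9390·1.97

31.3999 EBC


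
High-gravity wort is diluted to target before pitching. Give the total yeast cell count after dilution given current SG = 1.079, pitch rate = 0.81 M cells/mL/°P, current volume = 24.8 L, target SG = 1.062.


V_w = V·((SG_c−1)/(SG_t−1)−1);  °P = 259 − 259/SG_t;  cells = rate·(V+V_w)·°P
V_w = 24.8·((1.079−1)/(1.062−1)−1) = 6.8000
V_final = 24.8 + 6.8000 = 31.6000
°P = 259 − 259/1.062 = 15.1205
cells = 0.81·31.6000·15.1205

387.0250 billion cells


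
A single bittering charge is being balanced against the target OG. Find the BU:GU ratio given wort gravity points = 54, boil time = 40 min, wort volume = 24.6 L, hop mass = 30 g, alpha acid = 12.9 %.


U = 1.65·0.000125^(GP/1000)·(1−e^(−0.04t))/4.15;  IBU = (α/100)·m·U·1000/V;  BU:GU = IBU/GP
U = 1.65·0.000125^(54/1000)·(1−e^(−0.04·40))/4.15 = 0.1953
IBU = (12.9/100)·30·0.1953·1000/24.6 = 30.7259
BU:GU = 30.7259/54

0.5690


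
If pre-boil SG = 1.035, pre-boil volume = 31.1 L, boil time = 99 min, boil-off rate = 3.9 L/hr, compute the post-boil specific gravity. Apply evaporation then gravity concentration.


V_post = V_pre − rate·(t/60);  SG_post = 1 + (SG_pre−1)·V_pre/V_post
V_post = 31.1 − 3.9·(99/60) = 24.6650
SG_post = 1 + (1.035 − 1)·31.1/24.6650

1.0441


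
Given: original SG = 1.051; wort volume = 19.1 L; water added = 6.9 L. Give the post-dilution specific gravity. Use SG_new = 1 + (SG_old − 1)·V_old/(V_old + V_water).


pts = (1.051 − 1)·1000·19.1/(19.1 + 6.9) = 37.4654
SG_new = 1 + 37.4654/1000

1.0375


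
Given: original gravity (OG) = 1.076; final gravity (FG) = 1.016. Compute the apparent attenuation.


AA = (OG − FG)/(OG − 1) · 100
AA = (1.076 − 1.016)/(1.076 − 1) · 100

78.9474 %


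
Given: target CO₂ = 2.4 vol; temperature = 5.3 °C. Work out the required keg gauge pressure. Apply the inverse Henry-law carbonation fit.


psi = vols/(0.01821 + 0.09011·e^(−0.04·T)) − 14.695
psi = 2.4/(0.01821 + 0.09011·e^(−0.04·5.3)) − 14.695

11.6480 psi


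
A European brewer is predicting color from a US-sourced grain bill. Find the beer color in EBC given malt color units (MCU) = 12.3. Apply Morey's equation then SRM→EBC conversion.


SRM = 1.4922·MCU^0.6859;  EBC = SRM·1.97
SRM = 1.4922·12.3^0.6859 = 8.3444
EBC = 8.3444·1.97

16.4384 EBC


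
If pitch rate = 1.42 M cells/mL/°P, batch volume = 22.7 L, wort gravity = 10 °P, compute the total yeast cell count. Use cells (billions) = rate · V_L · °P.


cells = 1.42 · 22.7 · 10

322.3400 billion cells


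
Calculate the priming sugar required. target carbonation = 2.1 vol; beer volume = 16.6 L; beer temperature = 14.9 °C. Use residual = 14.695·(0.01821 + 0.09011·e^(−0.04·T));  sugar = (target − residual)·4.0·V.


residual = 14.695·(0.01821 + 0.09011·e^(−0.04·14.9)) = 0.9972
sugar = (2.1 − 0.9972)·4.0·16.6

73.2242 g


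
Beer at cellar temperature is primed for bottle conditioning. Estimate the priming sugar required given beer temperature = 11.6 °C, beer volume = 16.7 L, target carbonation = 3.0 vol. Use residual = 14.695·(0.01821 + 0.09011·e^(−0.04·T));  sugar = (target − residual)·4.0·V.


residual = 14.695·(0.01821 + 0.09011·e^(−0.04·11.6)) = 1.1002
sugar = (3.0 − 1.1002)·4.0·16.7

126.9077 g


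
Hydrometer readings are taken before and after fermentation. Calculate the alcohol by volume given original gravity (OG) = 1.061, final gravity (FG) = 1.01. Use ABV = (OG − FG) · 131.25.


ABV = (1.061 − 1.01) · 131.25

6.6937 % ABV


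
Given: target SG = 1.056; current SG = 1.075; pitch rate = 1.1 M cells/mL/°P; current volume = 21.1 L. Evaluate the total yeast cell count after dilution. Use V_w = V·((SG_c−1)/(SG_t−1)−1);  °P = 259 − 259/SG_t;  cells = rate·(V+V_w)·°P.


V_w = 21.1·((1.075−1)/(1.056−1)−1) = 7.1589
V_final = 21.1 + 7.1589 = 28.2589
°P = 259 − 259/1.056 = 13.7348
cells = 1.1·28.2589·13.7348

426.9453 billion cells


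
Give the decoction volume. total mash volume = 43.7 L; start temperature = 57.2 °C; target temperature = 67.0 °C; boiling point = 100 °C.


V_dec = V_total·(T_target − T_start)/(T_boil − T_start)
V_dec = 43.7·(67.0 − 57.2)/(100 − 57.2)

10.0061 L


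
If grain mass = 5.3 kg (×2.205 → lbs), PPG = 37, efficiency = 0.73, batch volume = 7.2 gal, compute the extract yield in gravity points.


points = lbs × PPG × eff / vol
lbs = 5.3 × 2.205 = 11.6865
points = 11.6865 × 37 × 0.73 / 7.2

43.8406 points


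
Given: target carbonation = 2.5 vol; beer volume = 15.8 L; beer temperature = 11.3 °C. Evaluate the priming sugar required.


residual = 14.695·(0.01821 + 0.09011·e^(−0.04·T));  sugar = (target − residual)·4.0·V
residual = 14.695·(0.01821 + 0.09011·e^(−0.04·11.3)) = 1.1102
sugar = (2.5 − 1.1102)·4.0·15.8

87.8332 g


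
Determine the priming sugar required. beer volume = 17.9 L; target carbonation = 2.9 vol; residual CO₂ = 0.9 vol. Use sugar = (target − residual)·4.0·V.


sugar = (2.9 − 0.9)·4.0·17.9

143.2000 g


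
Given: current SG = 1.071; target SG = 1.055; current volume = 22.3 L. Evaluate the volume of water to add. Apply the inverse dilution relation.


V_water = V·((SG_curr − 1)/(SG_target − 1) − 1)
V_water = 22.3·((1.071 − 1)/(1.055 − 1) − 1)

6.4873 L


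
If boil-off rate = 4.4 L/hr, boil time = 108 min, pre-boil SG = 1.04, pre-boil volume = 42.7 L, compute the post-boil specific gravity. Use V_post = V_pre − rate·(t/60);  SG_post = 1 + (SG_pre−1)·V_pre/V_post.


V_post = 42.7 − 4.4·(108/60) = 34.7800
SG_post = 1 + (1.04 − 1)·42.7/34.7800

1.0491


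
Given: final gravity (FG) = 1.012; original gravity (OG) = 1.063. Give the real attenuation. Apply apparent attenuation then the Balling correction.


AA = (OG−FG)/(OG−1)·100;  RA = AA·0.8192
AA = (1.063 − 1.012)/(1.063 − 1)·100 = 80.9524
RA = 80.9524·0.8192

66.3162 %


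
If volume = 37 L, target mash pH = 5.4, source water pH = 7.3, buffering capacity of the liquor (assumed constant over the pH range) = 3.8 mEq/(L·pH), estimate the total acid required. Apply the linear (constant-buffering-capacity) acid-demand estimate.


acid = buffering capacity · (pH_source − pH_target) · V
acid = 3.8 · (7.3 − 5.4) · 37

267.1400 mEq


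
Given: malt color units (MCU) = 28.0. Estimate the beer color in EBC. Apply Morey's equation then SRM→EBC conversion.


SRM = 1.4922·MCU^0.6859;  EBC = SRM·1.97
SRM = 1.4922·28.0^0.6859 = 14.6701
EBC = 14.6701·1.97

28.9001 EBC


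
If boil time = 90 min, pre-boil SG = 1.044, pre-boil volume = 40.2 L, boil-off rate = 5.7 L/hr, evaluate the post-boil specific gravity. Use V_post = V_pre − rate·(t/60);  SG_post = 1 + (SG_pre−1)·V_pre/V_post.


V_post = 40.2 − 5.7·(90/60) = 31.6500
SG_post = 1 + (1.044 − 1)·40.2/31.6500

1.0559


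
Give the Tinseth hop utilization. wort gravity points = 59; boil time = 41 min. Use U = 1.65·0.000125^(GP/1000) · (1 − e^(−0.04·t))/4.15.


bigness = 1.65·0.000125^(59/1000) = 0.9710
boil_factor = (1 − e^(−0.04·41))/4.15 = 0.1942
U = 0.9710 · 0.1942

0.1886


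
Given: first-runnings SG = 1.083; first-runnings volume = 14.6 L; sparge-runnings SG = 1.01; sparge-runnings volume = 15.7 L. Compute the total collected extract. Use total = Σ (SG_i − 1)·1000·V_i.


first = (1.083 − 1)·1000·14.6 = 1211.8000
sparge = (1.01 − 1)·1000·15.7 = 157.0000
total = 1211.8000 + 157.0000

1368.8000 gravity·L


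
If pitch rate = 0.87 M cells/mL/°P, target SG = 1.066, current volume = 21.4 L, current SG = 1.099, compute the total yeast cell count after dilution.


V_w = V·((SG_c−1)/(SG_t−1)−1);  °P = 259 − 259/SG_t;  cells = rate·(V+V_w)·°P
V_w = 21.4·((1.099−1)/(1.066−1)−1) = 10.7000
V_final = 21.4 + 10.7000 = 32.1000
°P = 259 − 259/1.066 = 16.0356
cells = 0.87·32.1000·16.0356

447.8275 billion cells


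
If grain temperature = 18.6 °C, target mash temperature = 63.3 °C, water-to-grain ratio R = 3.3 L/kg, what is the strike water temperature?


T_strike = (0.41/R)·(T_mash − T_grain) + T_mash
T_strike = (0.41/3.3)·(63.3 − 18.6) + 63.3

68.8536 °C


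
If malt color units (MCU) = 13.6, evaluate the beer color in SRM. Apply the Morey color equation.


SRM = 1.4922 · MCU^0.6859
SRM = 1.4922 · 13.6^0.6859

8.9397 SRM


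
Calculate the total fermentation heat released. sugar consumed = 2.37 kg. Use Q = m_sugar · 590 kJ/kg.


Q = 2.37 · 590

1398.3000 kJ


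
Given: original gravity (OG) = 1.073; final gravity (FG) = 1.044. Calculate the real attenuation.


AA = (OG−FG)/(OG−1)·100;  RA = AA·0.8192
AA = (1.073 − 1.044)/(1.073 − 1)·100 = 39.7260
RA = 39.7260·0.8192

32.5436 %


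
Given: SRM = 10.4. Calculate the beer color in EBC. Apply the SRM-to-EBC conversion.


EBC = SRM · 1.97
EBC = 10.4 · 1.97

20.4880 EBC


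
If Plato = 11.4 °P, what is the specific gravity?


SG = 259/(259 − P)
SG = 259/(259 − 11.4)

1.0460


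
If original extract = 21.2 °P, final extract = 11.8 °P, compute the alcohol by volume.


SG = 259/(259 − P);  ABV = (OG − FG)·131.25
OG = 259/(259 − 21.2) = 1.0892
FG = 259/(259 − 11.8) = 1.0477
ABV = (1.0892 − 1.0477)·131.25

5.4358 % ABV


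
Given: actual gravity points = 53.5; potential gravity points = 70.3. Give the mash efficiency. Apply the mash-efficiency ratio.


efficiency = actual / potential × 100
efficiency = 53.5 / 70.3 × 100

76.1024 %


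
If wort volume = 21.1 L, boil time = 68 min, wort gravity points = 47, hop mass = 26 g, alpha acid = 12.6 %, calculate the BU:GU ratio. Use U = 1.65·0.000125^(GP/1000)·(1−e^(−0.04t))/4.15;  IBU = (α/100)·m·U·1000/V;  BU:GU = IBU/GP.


U = 1.65·0.000125^(47/1000)·(1−e^(−0.04·68))/4.15 = 0.2434
IBU = (12.6/100)·26·0.2434·1000/21.1 = 37.7970
BU:GU = 37.7970/47

0.8042


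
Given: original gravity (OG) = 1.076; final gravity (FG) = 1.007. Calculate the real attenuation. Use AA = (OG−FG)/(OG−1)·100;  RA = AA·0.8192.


AA = (1.076 − 1.007)/(1.076 − 1)·100 = 90.7895
RA = 90.7895·0.8192

74.3747 %


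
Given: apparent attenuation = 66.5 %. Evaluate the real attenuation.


RA = AA · 0.8192
RA = 66.5 · 0.8192

54.4768 %


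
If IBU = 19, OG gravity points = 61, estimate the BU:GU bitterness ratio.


BU:GU = IBU / OG_points
BU:GU = 19 / 61

0.3115


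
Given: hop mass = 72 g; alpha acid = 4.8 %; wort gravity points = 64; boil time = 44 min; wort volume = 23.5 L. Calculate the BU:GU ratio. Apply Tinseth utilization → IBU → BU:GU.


U = 1.65·0.000125^(GP/1000)·(1−e^(−0.04t))/4.15;  IBU = (α/100)·m·U·1000/V;  BU:GU = IBU/GP
U = 1.65·0.000125^(64/1000)·(1−e^(−0.04·44))/4.15 = 0.1852
IBU = (4.8/100)·72·0.1852·1000/23.5 = 27.2365
BU:GU = 27.2365/64

0.4256


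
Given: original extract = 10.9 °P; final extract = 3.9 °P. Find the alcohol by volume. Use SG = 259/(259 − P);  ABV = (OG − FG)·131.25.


OG = 259/(259 − 10.9) = 1.0439
FG = 259/(259 − 3.9) = 1.0153
ABV = (1.0439 − 1.0153)·131.25

3.7598 % ABV


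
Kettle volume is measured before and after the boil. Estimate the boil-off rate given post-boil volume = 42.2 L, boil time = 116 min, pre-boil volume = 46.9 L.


rate = (V_pre − V_post) / (t_min/60)
rate = (46.9 − 42.2) / (116/60)

2.4310 L/hr


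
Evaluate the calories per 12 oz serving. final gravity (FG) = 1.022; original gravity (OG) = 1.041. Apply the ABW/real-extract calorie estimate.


ABW = (OG−FG)·131.25·0.79/FG;  °P = 259 − 259/SG (for OG→OE and FG→AE);  RE = 0.1808·OE + 0.8192·AE;  Cal = (6.9·ABW + 4·(RE−0.1))·FG·3.55
ABW = (1.041 − 1.022)·131.25·0.79/1.022 = 1.9277
OE = 259 − 259/1.041 = 10.2008 °P
AE = 259 − 259/1.022 = 5.5753 °P
RE = 0.1808·10.2008 + 0.8192·5.5753 = 6.4116 °P
Cal = (6.9·1.9277 + 4·(6.4116−0.1))·1.022·3.55

139.8534 kcal


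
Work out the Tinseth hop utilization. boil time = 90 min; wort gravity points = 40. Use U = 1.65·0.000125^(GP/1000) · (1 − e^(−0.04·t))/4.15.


bigness = 1.65·0.000125^(40/1000) = 1.1518
boil_factor = (1 − e^(−0.04·90))/4.15 = 0.2344
U = 1.1518 · 0.2344

0.2699


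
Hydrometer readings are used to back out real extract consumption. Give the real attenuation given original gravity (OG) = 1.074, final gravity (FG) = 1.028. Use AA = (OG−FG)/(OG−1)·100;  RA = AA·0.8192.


AA = (1.074 − 1.028)/(1.074 − 1)·100 = 62.1622
RA = 62.1622·0.8192

50.9232 %


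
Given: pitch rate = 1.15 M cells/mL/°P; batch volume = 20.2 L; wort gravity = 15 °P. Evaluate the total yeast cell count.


cells (billions) = rate · V_L · °P
cells = 1.15 · 20.2 · 15

348.4500 billion cells


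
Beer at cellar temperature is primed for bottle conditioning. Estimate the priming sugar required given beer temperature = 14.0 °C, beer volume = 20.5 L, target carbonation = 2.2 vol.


residual = 14.695·(0.01821 + 0.09011·e^(−0.04·T));  sugar = (target − residual)·4.0·V
residual = 14.695·(0.01821 + 0.09011·e^(−0.04·14.0)) = 1.0240
sugar = (2.2 − 1.0240)·4.0·20.5

96.4343 g


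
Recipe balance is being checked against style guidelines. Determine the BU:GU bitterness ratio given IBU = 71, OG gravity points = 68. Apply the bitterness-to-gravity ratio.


BU:GU = IBU / OG_points
BU:GU = 71 / 68

1.0441


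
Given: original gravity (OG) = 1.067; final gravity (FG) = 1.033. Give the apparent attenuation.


AA = (OG − FG)/(OG − 1) · 100
AA = (1.067 − 1.033)/(1.067 − 1) · 100

50.7463 %


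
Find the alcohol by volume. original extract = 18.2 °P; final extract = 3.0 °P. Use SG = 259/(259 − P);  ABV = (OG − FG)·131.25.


OG = 259/(259 − 18.2) = 1.0756
FG = 259/(259 − 3.0) = 1.0117
ABV = (1.0756 − 1.0117)·131.25

8.3820 % ABV


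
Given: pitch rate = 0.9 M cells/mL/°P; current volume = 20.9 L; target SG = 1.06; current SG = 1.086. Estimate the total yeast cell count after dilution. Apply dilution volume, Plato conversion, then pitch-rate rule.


V_w = V·((SG_c−1)/(SG_t−1)−1);  °P = 259 − 259/SG_t;  cells = rate·(V+V_w)·°P
V_w = 20.9·((1.086−1)/(1.06−1)−1) = 9.0567
V_final = 20.9 + 9.0567 = 29.9567
°P = 259 − 259/1.06 = 14.6604
cells = 0.9·29.9567·14.6604

395.2584 billion cells


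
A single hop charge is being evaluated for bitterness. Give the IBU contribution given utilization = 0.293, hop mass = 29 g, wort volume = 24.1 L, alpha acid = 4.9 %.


IBU = (α/100)·mass·U·1000 / V
IBU = (4.9/100)·29·0.293·1000 / 24.1

17.2761 IBU


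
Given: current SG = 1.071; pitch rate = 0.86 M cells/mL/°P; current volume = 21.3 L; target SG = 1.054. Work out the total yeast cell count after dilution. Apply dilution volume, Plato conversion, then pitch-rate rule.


V_w = V·((SG_c−1)/(SG_t−1)−1);  °P = 259 − 259/SG_t;  cells = rate·(V+V_w)·°P
V_w = 21.3·((1.071−1)/(1.054−1)−1) = 6.7056
V_final = 21.3 + 6.7056 = 28.0056
°P = 259 − 259/1.054 = 13.2694
cells = 0.86·28.0056·13.2694

319.5917 billion cells


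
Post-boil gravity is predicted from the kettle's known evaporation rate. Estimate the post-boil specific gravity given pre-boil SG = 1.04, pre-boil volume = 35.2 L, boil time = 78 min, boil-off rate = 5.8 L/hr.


V_post = V_pre − rate·(t/60);  SG_post = 1 + (SG_pre−1)·V_pre/V_post
V_post = 35.2 − 5.8·(78/60) = 27.6600
SG_post = 1 + (1.04 − 1)·35.2/27.6600

1.0509


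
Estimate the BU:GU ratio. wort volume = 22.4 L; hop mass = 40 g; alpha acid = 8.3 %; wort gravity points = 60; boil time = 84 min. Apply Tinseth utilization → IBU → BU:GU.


U = 1.65·0.000125^(GP/1000)·(1−e^(−0.04t))/4.15;  IBU = (α/100)·m·U·1000/V;  BU:GU = IBU/GP
U = 1.65·0.000125^(60/1000)·(1−e^(−0.04·84))/4.15 = 0.2238
IBU = (8.3/100)·40·0.2238·1000/22.4 = 33.1732
BU:GU = 33.1732/60

0.5529


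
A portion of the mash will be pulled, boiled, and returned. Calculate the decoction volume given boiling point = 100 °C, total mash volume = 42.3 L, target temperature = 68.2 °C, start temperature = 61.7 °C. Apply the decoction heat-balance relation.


V_dec = V_total·(T_target − T_start)/(T_boil − T_start)
V_dec = 42.3·(68.2 − 61.7)/(100 − 61.7)

7.1789 L


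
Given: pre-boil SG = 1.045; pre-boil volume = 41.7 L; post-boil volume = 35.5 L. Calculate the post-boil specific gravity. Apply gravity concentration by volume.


SG_post = 1 + (SG_pre − 1)·V_pre/V_post
pts_pre = (1.045 − 1)·1000 = 45.0000
pts_post = 45.0000·41.7/35.5 = 52.8592
SG_post = 1 + 52.8592/1000

1.0529


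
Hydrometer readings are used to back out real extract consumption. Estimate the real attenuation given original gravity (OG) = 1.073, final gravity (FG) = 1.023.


AA = (OG−FG)/(OG−1)·100;  RA = AA·0.8192
AA = (1.073 − 1.023)/(1.073 − 1)·100 = 68.4932
RA = 68.4932·0.8192

56.1096 %


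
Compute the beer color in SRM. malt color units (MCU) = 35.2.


SRM = 1.4922 · MCU^0.6859
SRM = 1.4922 · 35.2^0.6859

17.1633 SRM


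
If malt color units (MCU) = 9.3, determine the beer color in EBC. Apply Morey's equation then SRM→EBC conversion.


SRM = 1.4922·MCU^0.6859;  EBC = SRM·1.97
SRM = 1.4922·9.3^0.6859 = 6.8883
EBC = 6.8883·1.97

13.5699 EBC


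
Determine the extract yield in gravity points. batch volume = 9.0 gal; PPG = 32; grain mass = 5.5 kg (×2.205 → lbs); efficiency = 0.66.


points = lbs × PPG × eff / vol
lbs = 5.5 × 2.205 = 12.1275
points = 12.1275 × 32 × 0.66 / 9.0

28.4592 points


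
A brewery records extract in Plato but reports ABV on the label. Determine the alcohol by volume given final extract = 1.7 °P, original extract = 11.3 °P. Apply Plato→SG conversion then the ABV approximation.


SG = 259/(259 − P);  ABV = (OG − FG)·131.25
OG = 259/(259 − 11.3) = 1.0456
FG = 259/(259 − 1.7) = 1.0066
ABV = (1.0456 − 1.0066)·131.25

5.1204 % ABV


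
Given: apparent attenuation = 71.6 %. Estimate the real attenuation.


RA = AA · 0.8192
RA = 71.6 · 0.8192

58.6547 %


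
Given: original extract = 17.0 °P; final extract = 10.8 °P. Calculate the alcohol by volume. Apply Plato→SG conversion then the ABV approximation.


SG = 259/(259 − P);  ABV = (OG − FG)·131.25
OG = 259/(259 − 17.0) = 1.0702
FG = 259/(259 − 10.8) = 1.0435
ABV = (1.0702 − 1.0435)·131.25

3.5089 % ABV
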